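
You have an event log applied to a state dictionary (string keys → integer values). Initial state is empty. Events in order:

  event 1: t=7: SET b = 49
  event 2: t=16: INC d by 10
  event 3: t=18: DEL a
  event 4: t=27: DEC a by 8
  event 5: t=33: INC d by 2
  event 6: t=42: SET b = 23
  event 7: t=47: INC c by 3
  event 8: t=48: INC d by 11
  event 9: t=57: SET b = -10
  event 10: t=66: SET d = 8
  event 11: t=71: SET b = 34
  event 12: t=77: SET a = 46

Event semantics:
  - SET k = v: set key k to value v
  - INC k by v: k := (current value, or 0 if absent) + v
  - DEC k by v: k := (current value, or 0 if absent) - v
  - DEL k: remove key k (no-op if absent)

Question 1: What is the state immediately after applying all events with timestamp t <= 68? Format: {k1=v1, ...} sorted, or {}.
Answer: {a=-8, b=-10, c=3, d=8}

Derivation:
Apply events with t <= 68 (10 events):
  after event 1 (t=7: SET b = 49): {b=49}
  after event 2 (t=16: INC d by 10): {b=49, d=10}
  after event 3 (t=18: DEL a): {b=49, d=10}
  after event 4 (t=27: DEC a by 8): {a=-8, b=49, d=10}
  after event 5 (t=33: INC d by 2): {a=-8, b=49, d=12}
  after event 6 (t=42: SET b = 23): {a=-8, b=23, d=12}
  after event 7 (t=47: INC c by 3): {a=-8, b=23, c=3, d=12}
  after event 8 (t=48: INC d by 11): {a=-8, b=23, c=3, d=23}
  after event 9 (t=57: SET b = -10): {a=-8, b=-10, c=3, d=23}
  after event 10 (t=66: SET d = 8): {a=-8, b=-10, c=3, d=8}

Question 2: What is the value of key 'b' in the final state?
Track key 'b' through all 12 events:
  event 1 (t=7: SET b = 49): b (absent) -> 49
  event 2 (t=16: INC d by 10): b unchanged
  event 3 (t=18: DEL a): b unchanged
  event 4 (t=27: DEC a by 8): b unchanged
  event 5 (t=33: INC d by 2): b unchanged
  event 6 (t=42: SET b = 23): b 49 -> 23
  event 7 (t=47: INC c by 3): b unchanged
  event 8 (t=48: INC d by 11): b unchanged
  event 9 (t=57: SET b = -10): b 23 -> -10
  event 10 (t=66: SET d = 8): b unchanged
  event 11 (t=71: SET b = 34): b -10 -> 34
  event 12 (t=77: SET a = 46): b unchanged
Final: b = 34

Answer: 34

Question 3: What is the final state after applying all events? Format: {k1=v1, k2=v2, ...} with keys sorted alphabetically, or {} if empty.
  after event 1 (t=7: SET b = 49): {b=49}
  after event 2 (t=16: INC d by 10): {b=49, d=10}
  after event 3 (t=18: DEL a): {b=49, d=10}
  after event 4 (t=27: DEC a by 8): {a=-8, b=49, d=10}
  after event 5 (t=33: INC d by 2): {a=-8, b=49, d=12}
  after event 6 (t=42: SET b = 23): {a=-8, b=23, d=12}
  after event 7 (t=47: INC c by 3): {a=-8, b=23, c=3, d=12}
  after event 8 (t=48: INC d by 11): {a=-8, b=23, c=3, d=23}
  after event 9 (t=57: SET b = -10): {a=-8, b=-10, c=3, d=23}
  after event 10 (t=66: SET d = 8): {a=-8, b=-10, c=3, d=8}
  after event 11 (t=71: SET b = 34): {a=-8, b=34, c=3, d=8}
  after event 12 (t=77: SET a = 46): {a=46, b=34, c=3, d=8}

Answer: {a=46, b=34, c=3, d=8}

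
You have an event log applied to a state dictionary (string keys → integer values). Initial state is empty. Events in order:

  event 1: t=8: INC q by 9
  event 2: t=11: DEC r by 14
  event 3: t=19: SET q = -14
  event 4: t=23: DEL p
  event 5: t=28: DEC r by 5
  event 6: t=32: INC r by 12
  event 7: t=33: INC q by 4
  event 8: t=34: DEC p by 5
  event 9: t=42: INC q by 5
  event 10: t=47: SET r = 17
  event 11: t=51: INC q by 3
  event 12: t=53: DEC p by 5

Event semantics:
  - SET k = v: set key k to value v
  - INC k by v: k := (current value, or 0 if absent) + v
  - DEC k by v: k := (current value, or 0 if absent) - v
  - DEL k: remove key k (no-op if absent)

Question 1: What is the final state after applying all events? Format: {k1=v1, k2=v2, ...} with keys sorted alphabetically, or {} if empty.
  after event 1 (t=8: INC q by 9): {q=9}
  after event 2 (t=11: DEC r by 14): {q=9, r=-14}
  after event 3 (t=19: SET q = -14): {q=-14, r=-14}
  after event 4 (t=23: DEL p): {q=-14, r=-14}
  after event 5 (t=28: DEC r by 5): {q=-14, r=-19}
  after event 6 (t=32: INC r by 12): {q=-14, r=-7}
  after event 7 (t=33: INC q by 4): {q=-10, r=-7}
  after event 8 (t=34: DEC p by 5): {p=-5, q=-10, r=-7}
  after event 9 (t=42: INC q by 5): {p=-5, q=-5, r=-7}
  after event 10 (t=47: SET r = 17): {p=-5, q=-5, r=17}
  after event 11 (t=51: INC q by 3): {p=-5, q=-2, r=17}
  after event 12 (t=53: DEC p by 5): {p=-10, q=-2, r=17}

Answer: {p=-10, q=-2, r=17}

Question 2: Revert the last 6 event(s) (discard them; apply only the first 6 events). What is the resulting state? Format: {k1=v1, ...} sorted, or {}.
Keep first 6 events (discard last 6):
  after event 1 (t=8: INC q by 9): {q=9}
  after event 2 (t=11: DEC r by 14): {q=9, r=-14}
  after event 3 (t=19: SET q = -14): {q=-14, r=-14}
  after event 4 (t=23: DEL p): {q=-14, r=-14}
  after event 5 (t=28: DEC r by 5): {q=-14, r=-19}
  after event 6 (t=32: INC r by 12): {q=-14, r=-7}

Answer: {q=-14, r=-7}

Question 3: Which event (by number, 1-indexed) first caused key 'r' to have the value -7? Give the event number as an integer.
Answer: 6

Derivation:
Looking for first event where r becomes -7:
  event 2: r = -14
  event 3: r = -14
  event 4: r = -14
  event 5: r = -19
  event 6: r -19 -> -7  <-- first match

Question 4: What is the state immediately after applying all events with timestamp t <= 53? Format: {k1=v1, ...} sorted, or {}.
Apply events with t <= 53 (12 events):
  after event 1 (t=8: INC q by 9): {q=9}
  after event 2 (t=11: DEC r by 14): {q=9, r=-14}
  after event 3 (t=19: SET q = -14): {q=-14, r=-14}
  after event 4 (t=23: DEL p): {q=-14, r=-14}
  after event 5 (t=28: DEC r by 5): {q=-14, r=-19}
  after event 6 (t=32: INC r by 12): {q=-14, r=-7}
  after event 7 (t=33: INC q by 4): {q=-10, r=-7}
  after event 8 (t=34: DEC p by 5): {p=-5, q=-10, r=-7}
  after event 9 (t=42: INC q by 5): {p=-5, q=-5, r=-7}
  after event 10 (t=47: SET r = 17): {p=-5, q=-5, r=17}
  after event 11 (t=51: INC q by 3): {p=-5, q=-2, r=17}
  after event 12 (t=53: DEC p by 5): {p=-10, q=-2, r=17}

Answer: {p=-10, q=-2, r=17}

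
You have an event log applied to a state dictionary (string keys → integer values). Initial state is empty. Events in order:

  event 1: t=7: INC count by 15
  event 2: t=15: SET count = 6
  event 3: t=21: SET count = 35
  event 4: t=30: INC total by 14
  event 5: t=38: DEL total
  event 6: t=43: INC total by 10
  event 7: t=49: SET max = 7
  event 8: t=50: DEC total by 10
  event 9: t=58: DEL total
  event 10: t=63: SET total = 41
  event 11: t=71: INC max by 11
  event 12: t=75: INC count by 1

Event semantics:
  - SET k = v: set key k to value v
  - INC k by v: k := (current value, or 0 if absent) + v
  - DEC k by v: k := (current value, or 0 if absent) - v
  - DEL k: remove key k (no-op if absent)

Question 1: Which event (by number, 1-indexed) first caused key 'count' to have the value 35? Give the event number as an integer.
Answer: 3

Derivation:
Looking for first event where count becomes 35:
  event 1: count = 15
  event 2: count = 6
  event 3: count 6 -> 35  <-- first match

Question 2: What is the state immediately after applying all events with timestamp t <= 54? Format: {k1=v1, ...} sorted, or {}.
Apply events with t <= 54 (8 events):
  after event 1 (t=7: INC count by 15): {count=15}
  after event 2 (t=15: SET count = 6): {count=6}
  after event 3 (t=21: SET count = 35): {count=35}
  after event 4 (t=30: INC total by 14): {count=35, total=14}
  after event 5 (t=38: DEL total): {count=35}
  after event 6 (t=43: INC total by 10): {count=35, total=10}
  after event 7 (t=49: SET max = 7): {count=35, max=7, total=10}
  after event 8 (t=50: DEC total by 10): {count=35, max=7, total=0}

Answer: {count=35, max=7, total=0}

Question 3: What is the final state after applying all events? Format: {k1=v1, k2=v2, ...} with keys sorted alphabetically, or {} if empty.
Answer: {count=36, max=18, total=41}

Derivation:
  after event 1 (t=7: INC count by 15): {count=15}
  after event 2 (t=15: SET count = 6): {count=6}
  after event 3 (t=21: SET count = 35): {count=35}
  after event 4 (t=30: INC total by 14): {count=35, total=14}
  after event 5 (t=38: DEL total): {count=35}
  after event 6 (t=43: INC total by 10): {count=35, total=10}
  after event 7 (t=49: SET max = 7): {count=35, max=7, total=10}
  after event 8 (t=50: DEC total by 10): {count=35, max=7, total=0}
  after event 9 (t=58: DEL total): {count=35, max=7}
  after event 10 (t=63: SET total = 41): {count=35, max=7, total=41}
  after event 11 (t=71: INC max by 11): {count=35, max=18, total=41}
  after event 12 (t=75: INC count by 1): {count=36, max=18, total=41}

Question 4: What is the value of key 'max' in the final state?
Track key 'max' through all 12 events:
  event 1 (t=7: INC count by 15): max unchanged
  event 2 (t=15: SET count = 6): max unchanged
  event 3 (t=21: SET count = 35): max unchanged
  event 4 (t=30: INC total by 14): max unchanged
  event 5 (t=38: DEL total): max unchanged
  event 6 (t=43: INC total by 10): max unchanged
  event 7 (t=49: SET max = 7): max (absent) -> 7
  event 8 (t=50: DEC total by 10): max unchanged
  event 9 (t=58: DEL total): max unchanged
  event 10 (t=63: SET total = 41): max unchanged
  event 11 (t=71: INC max by 11): max 7 -> 18
  event 12 (t=75: INC count by 1): max unchanged
Final: max = 18

Answer: 18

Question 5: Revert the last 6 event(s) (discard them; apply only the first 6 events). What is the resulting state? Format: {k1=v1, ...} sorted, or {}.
Answer: {count=35, total=10}

Derivation:
Keep first 6 events (discard last 6):
  after event 1 (t=7: INC count by 15): {count=15}
  after event 2 (t=15: SET count = 6): {count=6}
  after event 3 (t=21: SET count = 35): {count=35}
  after event 4 (t=30: INC total by 14): {count=35, total=14}
  after event 5 (t=38: DEL total): {count=35}
  after event 6 (t=43: INC total by 10): {count=35, total=10}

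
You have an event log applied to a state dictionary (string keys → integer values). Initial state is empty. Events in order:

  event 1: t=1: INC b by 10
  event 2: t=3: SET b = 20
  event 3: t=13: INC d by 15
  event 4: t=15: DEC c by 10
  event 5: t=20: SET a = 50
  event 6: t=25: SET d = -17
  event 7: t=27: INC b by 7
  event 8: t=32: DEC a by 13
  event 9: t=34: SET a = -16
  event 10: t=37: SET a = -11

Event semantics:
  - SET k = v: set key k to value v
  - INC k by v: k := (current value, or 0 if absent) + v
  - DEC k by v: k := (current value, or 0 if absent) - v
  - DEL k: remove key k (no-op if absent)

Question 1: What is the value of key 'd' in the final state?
Track key 'd' through all 10 events:
  event 1 (t=1: INC b by 10): d unchanged
  event 2 (t=3: SET b = 20): d unchanged
  event 3 (t=13: INC d by 15): d (absent) -> 15
  event 4 (t=15: DEC c by 10): d unchanged
  event 5 (t=20: SET a = 50): d unchanged
  event 6 (t=25: SET d = -17): d 15 -> -17
  event 7 (t=27: INC b by 7): d unchanged
  event 8 (t=32: DEC a by 13): d unchanged
  event 9 (t=34: SET a = -16): d unchanged
  event 10 (t=37: SET a = -11): d unchanged
Final: d = -17

Answer: -17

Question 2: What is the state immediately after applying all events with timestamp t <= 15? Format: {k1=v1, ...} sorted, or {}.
Answer: {b=20, c=-10, d=15}

Derivation:
Apply events with t <= 15 (4 events):
  after event 1 (t=1: INC b by 10): {b=10}
  after event 2 (t=3: SET b = 20): {b=20}
  after event 3 (t=13: INC d by 15): {b=20, d=15}
  after event 4 (t=15: DEC c by 10): {b=20, c=-10, d=15}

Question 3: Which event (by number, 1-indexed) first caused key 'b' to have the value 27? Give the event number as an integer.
Looking for first event where b becomes 27:
  event 1: b = 10
  event 2: b = 20
  event 3: b = 20
  event 4: b = 20
  event 5: b = 20
  event 6: b = 20
  event 7: b 20 -> 27  <-- first match

Answer: 7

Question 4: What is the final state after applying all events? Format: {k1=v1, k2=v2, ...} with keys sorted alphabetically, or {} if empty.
  after event 1 (t=1: INC b by 10): {b=10}
  after event 2 (t=3: SET b = 20): {b=20}
  after event 3 (t=13: INC d by 15): {b=20, d=15}
  after event 4 (t=15: DEC c by 10): {b=20, c=-10, d=15}
  after event 5 (t=20: SET a = 50): {a=50, b=20, c=-10, d=15}
  after event 6 (t=25: SET d = -17): {a=50, b=20, c=-10, d=-17}
  after event 7 (t=27: INC b by 7): {a=50, b=27, c=-10, d=-17}
  after event 8 (t=32: DEC a by 13): {a=37, b=27, c=-10, d=-17}
  after event 9 (t=34: SET a = -16): {a=-16, b=27, c=-10, d=-17}
  after event 10 (t=37: SET a = -11): {a=-11, b=27, c=-10, d=-17}

Answer: {a=-11, b=27, c=-10, d=-17}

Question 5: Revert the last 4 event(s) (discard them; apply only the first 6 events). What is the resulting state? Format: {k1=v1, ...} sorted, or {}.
Answer: {a=50, b=20, c=-10, d=-17}

Derivation:
Keep first 6 events (discard last 4):
  after event 1 (t=1: INC b by 10): {b=10}
  after event 2 (t=3: SET b = 20): {b=20}
  after event 3 (t=13: INC d by 15): {b=20, d=15}
  after event 4 (t=15: DEC c by 10): {b=20, c=-10, d=15}
  after event 5 (t=20: SET a = 50): {a=50, b=20, c=-10, d=15}
  after event 6 (t=25: SET d = -17): {a=50, b=20, c=-10, d=-17}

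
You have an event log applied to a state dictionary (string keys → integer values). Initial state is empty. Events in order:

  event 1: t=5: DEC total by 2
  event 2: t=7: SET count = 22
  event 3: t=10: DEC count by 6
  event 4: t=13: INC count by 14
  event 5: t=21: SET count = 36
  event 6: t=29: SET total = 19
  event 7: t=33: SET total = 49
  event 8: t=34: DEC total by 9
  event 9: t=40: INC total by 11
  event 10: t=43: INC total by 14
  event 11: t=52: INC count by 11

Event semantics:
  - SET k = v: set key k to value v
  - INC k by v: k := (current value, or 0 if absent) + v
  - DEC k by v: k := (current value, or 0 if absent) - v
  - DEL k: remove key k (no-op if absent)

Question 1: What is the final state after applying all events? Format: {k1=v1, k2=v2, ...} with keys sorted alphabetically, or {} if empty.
  after event 1 (t=5: DEC total by 2): {total=-2}
  after event 2 (t=7: SET count = 22): {count=22, total=-2}
  after event 3 (t=10: DEC count by 6): {count=16, total=-2}
  after event 4 (t=13: INC count by 14): {count=30, total=-2}
  after event 5 (t=21: SET count = 36): {count=36, total=-2}
  after event 6 (t=29: SET total = 19): {count=36, total=19}
  after event 7 (t=33: SET total = 49): {count=36, total=49}
  after event 8 (t=34: DEC total by 9): {count=36, total=40}
  after event 9 (t=40: INC total by 11): {count=36, total=51}
  after event 10 (t=43: INC total by 14): {count=36, total=65}
  after event 11 (t=52: INC count by 11): {count=47, total=65}

Answer: {count=47, total=65}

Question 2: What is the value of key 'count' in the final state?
Track key 'count' through all 11 events:
  event 1 (t=5: DEC total by 2): count unchanged
  event 2 (t=7: SET count = 22): count (absent) -> 22
  event 3 (t=10: DEC count by 6): count 22 -> 16
  event 4 (t=13: INC count by 14): count 16 -> 30
  event 5 (t=21: SET count = 36): count 30 -> 36
  event 6 (t=29: SET total = 19): count unchanged
  event 7 (t=33: SET total = 49): count unchanged
  event 8 (t=34: DEC total by 9): count unchanged
  event 9 (t=40: INC total by 11): count unchanged
  event 10 (t=43: INC total by 14): count unchanged
  event 11 (t=52: INC count by 11): count 36 -> 47
Final: count = 47

Answer: 47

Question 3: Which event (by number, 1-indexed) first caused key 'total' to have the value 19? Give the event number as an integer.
Answer: 6

Derivation:
Looking for first event where total becomes 19:
  event 1: total = -2
  event 2: total = -2
  event 3: total = -2
  event 4: total = -2
  event 5: total = -2
  event 6: total -2 -> 19  <-- first match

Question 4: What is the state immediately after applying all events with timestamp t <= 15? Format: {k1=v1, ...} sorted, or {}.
Answer: {count=30, total=-2}

Derivation:
Apply events with t <= 15 (4 events):
  after event 1 (t=5: DEC total by 2): {total=-2}
  after event 2 (t=7: SET count = 22): {count=22, total=-2}
  after event 3 (t=10: DEC count by 6): {count=16, total=-2}
  after event 4 (t=13: INC count by 14): {count=30, total=-2}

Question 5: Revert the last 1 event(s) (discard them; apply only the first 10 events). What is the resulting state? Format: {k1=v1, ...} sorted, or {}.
Keep first 10 events (discard last 1):
  after event 1 (t=5: DEC total by 2): {total=-2}
  after event 2 (t=7: SET count = 22): {count=22, total=-2}
  after event 3 (t=10: DEC count by 6): {count=16, total=-2}
  after event 4 (t=13: INC count by 14): {count=30, total=-2}
  after event 5 (t=21: SET count = 36): {count=36, total=-2}
  after event 6 (t=29: SET total = 19): {count=36, total=19}
  after event 7 (t=33: SET total = 49): {count=36, total=49}
  after event 8 (t=34: DEC total by 9): {count=36, total=40}
  after event 9 (t=40: INC total by 11): {count=36, total=51}
  after event 10 (t=43: INC total by 14): {count=36, total=65}

Answer: {count=36, total=65}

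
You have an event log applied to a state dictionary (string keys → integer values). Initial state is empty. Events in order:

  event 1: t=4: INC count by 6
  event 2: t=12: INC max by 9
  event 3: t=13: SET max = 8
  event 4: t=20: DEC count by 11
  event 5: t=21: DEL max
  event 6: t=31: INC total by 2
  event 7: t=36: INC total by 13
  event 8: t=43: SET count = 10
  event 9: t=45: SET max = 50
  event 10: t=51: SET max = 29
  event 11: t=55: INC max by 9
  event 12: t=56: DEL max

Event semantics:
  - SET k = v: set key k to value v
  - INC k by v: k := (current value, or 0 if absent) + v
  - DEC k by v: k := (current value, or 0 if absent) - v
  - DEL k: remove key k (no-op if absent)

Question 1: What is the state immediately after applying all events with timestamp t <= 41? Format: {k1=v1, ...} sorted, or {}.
Apply events with t <= 41 (7 events):
  after event 1 (t=4: INC count by 6): {count=6}
  after event 2 (t=12: INC max by 9): {count=6, max=9}
  after event 3 (t=13: SET max = 8): {count=6, max=8}
  after event 4 (t=20: DEC count by 11): {count=-5, max=8}
  after event 5 (t=21: DEL max): {count=-5}
  after event 6 (t=31: INC total by 2): {count=-5, total=2}
  after event 7 (t=36: INC total by 13): {count=-5, total=15}

Answer: {count=-5, total=15}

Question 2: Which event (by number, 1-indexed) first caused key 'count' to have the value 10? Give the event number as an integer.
Answer: 8

Derivation:
Looking for first event where count becomes 10:
  event 1: count = 6
  event 2: count = 6
  event 3: count = 6
  event 4: count = -5
  event 5: count = -5
  event 6: count = -5
  event 7: count = -5
  event 8: count -5 -> 10  <-- first match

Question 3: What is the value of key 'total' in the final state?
Track key 'total' through all 12 events:
  event 1 (t=4: INC count by 6): total unchanged
  event 2 (t=12: INC max by 9): total unchanged
  event 3 (t=13: SET max = 8): total unchanged
  event 4 (t=20: DEC count by 11): total unchanged
  event 5 (t=21: DEL max): total unchanged
  event 6 (t=31: INC total by 2): total (absent) -> 2
  event 7 (t=36: INC total by 13): total 2 -> 15
  event 8 (t=43: SET count = 10): total unchanged
  event 9 (t=45: SET max = 50): total unchanged
  event 10 (t=51: SET max = 29): total unchanged
  event 11 (t=55: INC max by 9): total unchanged
  event 12 (t=56: DEL max): total unchanged
Final: total = 15

Answer: 15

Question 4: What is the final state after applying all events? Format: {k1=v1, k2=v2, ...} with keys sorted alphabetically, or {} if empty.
  after event 1 (t=4: INC count by 6): {count=6}
  after event 2 (t=12: INC max by 9): {count=6, max=9}
  after event 3 (t=13: SET max = 8): {count=6, max=8}
  after event 4 (t=20: DEC count by 11): {count=-5, max=8}
  after event 5 (t=21: DEL max): {count=-5}
  after event 6 (t=31: INC total by 2): {count=-5, total=2}
  after event 7 (t=36: INC total by 13): {count=-5, total=15}
  after event 8 (t=43: SET count = 10): {count=10, total=15}
  after event 9 (t=45: SET max = 50): {count=10, max=50, total=15}
  after event 10 (t=51: SET max = 29): {count=10, max=29, total=15}
  after event 11 (t=55: INC max by 9): {count=10, max=38, total=15}
  after event 12 (t=56: DEL max): {count=10, total=15}

Answer: {count=10, total=15}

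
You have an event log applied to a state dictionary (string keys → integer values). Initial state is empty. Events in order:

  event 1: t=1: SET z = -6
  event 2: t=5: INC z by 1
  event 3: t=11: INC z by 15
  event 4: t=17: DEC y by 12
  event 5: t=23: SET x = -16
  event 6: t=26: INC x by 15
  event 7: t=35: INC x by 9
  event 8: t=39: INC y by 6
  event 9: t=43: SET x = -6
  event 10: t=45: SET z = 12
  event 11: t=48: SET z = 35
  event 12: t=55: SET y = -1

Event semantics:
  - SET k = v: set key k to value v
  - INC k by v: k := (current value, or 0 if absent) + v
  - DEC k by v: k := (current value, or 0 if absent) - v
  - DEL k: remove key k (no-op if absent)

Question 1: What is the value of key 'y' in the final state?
Track key 'y' through all 12 events:
  event 1 (t=1: SET z = -6): y unchanged
  event 2 (t=5: INC z by 1): y unchanged
  event 3 (t=11: INC z by 15): y unchanged
  event 4 (t=17: DEC y by 12): y (absent) -> -12
  event 5 (t=23: SET x = -16): y unchanged
  event 6 (t=26: INC x by 15): y unchanged
  event 7 (t=35: INC x by 9): y unchanged
  event 8 (t=39: INC y by 6): y -12 -> -6
  event 9 (t=43: SET x = -6): y unchanged
  event 10 (t=45: SET z = 12): y unchanged
  event 11 (t=48: SET z = 35): y unchanged
  event 12 (t=55: SET y = -1): y -6 -> -1
Final: y = -1

Answer: -1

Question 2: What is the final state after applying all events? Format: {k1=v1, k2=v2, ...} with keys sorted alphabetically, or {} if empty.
  after event 1 (t=1: SET z = -6): {z=-6}
  after event 2 (t=5: INC z by 1): {z=-5}
  after event 3 (t=11: INC z by 15): {z=10}
  after event 4 (t=17: DEC y by 12): {y=-12, z=10}
  after event 5 (t=23: SET x = -16): {x=-16, y=-12, z=10}
  after event 6 (t=26: INC x by 15): {x=-1, y=-12, z=10}
  after event 7 (t=35: INC x by 9): {x=8, y=-12, z=10}
  after event 8 (t=39: INC y by 6): {x=8, y=-6, z=10}
  after event 9 (t=43: SET x = -6): {x=-6, y=-6, z=10}
  after event 10 (t=45: SET z = 12): {x=-6, y=-6, z=12}
  after event 11 (t=48: SET z = 35): {x=-6, y=-6, z=35}
  after event 12 (t=55: SET y = -1): {x=-6, y=-1, z=35}

Answer: {x=-6, y=-1, z=35}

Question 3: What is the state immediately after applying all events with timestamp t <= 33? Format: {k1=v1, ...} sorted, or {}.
Apply events with t <= 33 (6 events):
  after event 1 (t=1: SET z = -6): {z=-6}
  after event 2 (t=5: INC z by 1): {z=-5}
  after event 3 (t=11: INC z by 15): {z=10}
  after event 4 (t=17: DEC y by 12): {y=-12, z=10}
  after event 5 (t=23: SET x = -16): {x=-16, y=-12, z=10}
  after event 6 (t=26: INC x by 15): {x=-1, y=-12, z=10}

Answer: {x=-1, y=-12, z=10}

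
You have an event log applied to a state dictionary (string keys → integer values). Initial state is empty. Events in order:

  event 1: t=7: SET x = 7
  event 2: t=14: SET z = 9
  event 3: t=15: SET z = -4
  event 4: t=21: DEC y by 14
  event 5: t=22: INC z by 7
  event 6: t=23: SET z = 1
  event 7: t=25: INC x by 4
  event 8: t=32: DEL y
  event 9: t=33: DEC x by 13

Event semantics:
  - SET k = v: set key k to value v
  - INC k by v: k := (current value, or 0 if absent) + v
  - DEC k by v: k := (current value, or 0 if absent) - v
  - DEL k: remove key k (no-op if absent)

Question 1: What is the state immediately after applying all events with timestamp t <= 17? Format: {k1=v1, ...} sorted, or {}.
Answer: {x=7, z=-4}

Derivation:
Apply events with t <= 17 (3 events):
  after event 1 (t=7: SET x = 7): {x=7}
  after event 2 (t=14: SET z = 9): {x=7, z=9}
  after event 3 (t=15: SET z = -4): {x=7, z=-4}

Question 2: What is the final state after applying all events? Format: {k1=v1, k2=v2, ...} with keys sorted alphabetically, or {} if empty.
Answer: {x=-2, z=1}

Derivation:
  after event 1 (t=7: SET x = 7): {x=7}
  after event 2 (t=14: SET z = 9): {x=7, z=9}
  after event 3 (t=15: SET z = -4): {x=7, z=-4}
  after event 4 (t=21: DEC y by 14): {x=7, y=-14, z=-4}
  after event 5 (t=22: INC z by 7): {x=7, y=-14, z=3}
  after event 6 (t=23: SET z = 1): {x=7, y=-14, z=1}
  after event 7 (t=25: INC x by 4): {x=11, y=-14, z=1}
  after event 8 (t=32: DEL y): {x=11, z=1}
  after event 9 (t=33: DEC x by 13): {x=-2, z=1}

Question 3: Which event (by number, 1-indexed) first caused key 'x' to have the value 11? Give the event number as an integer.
Looking for first event where x becomes 11:
  event 1: x = 7
  event 2: x = 7
  event 3: x = 7
  event 4: x = 7
  event 5: x = 7
  event 6: x = 7
  event 7: x 7 -> 11  <-- first match

Answer: 7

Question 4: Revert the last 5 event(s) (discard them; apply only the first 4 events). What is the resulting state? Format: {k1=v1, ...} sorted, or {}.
Answer: {x=7, y=-14, z=-4}

Derivation:
Keep first 4 events (discard last 5):
  after event 1 (t=7: SET x = 7): {x=7}
  after event 2 (t=14: SET z = 9): {x=7, z=9}
  after event 3 (t=15: SET z = -4): {x=7, z=-4}
  after event 4 (t=21: DEC y by 14): {x=7, y=-14, z=-4}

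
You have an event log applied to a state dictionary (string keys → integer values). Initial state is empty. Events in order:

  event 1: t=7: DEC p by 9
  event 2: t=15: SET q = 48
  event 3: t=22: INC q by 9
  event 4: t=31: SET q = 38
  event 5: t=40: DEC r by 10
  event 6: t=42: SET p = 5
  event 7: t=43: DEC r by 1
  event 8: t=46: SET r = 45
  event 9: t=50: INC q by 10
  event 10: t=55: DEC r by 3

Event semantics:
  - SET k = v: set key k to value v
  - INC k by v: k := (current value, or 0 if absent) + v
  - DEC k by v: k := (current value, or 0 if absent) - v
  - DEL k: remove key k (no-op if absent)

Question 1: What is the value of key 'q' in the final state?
Answer: 48

Derivation:
Track key 'q' through all 10 events:
  event 1 (t=7: DEC p by 9): q unchanged
  event 2 (t=15: SET q = 48): q (absent) -> 48
  event 3 (t=22: INC q by 9): q 48 -> 57
  event 4 (t=31: SET q = 38): q 57 -> 38
  event 5 (t=40: DEC r by 10): q unchanged
  event 6 (t=42: SET p = 5): q unchanged
  event 7 (t=43: DEC r by 1): q unchanged
  event 8 (t=46: SET r = 45): q unchanged
  event 9 (t=50: INC q by 10): q 38 -> 48
  event 10 (t=55: DEC r by 3): q unchanged
Final: q = 48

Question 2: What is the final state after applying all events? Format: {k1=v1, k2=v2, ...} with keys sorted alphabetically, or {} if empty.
Answer: {p=5, q=48, r=42}

Derivation:
  after event 1 (t=7: DEC p by 9): {p=-9}
  after event 2 (t=15: SET q = 48): {p=-9, q=48}
  after event 3 (t=22: INC q by 9): {p=-9, q=57}
  after event 4 (t=31: SET q = 38): {p=-9, q=38}
  after event 5 (t=40: DEC r by 10): {p=-9, q=38, r=-10}
  after event 6 (t=42: SET p = 5): {p=5, q=38, r=-10}
  after event 7 (t=43: DEC r by 1): {p=5, q=38, r=-11}
  after event 8 (t=46: SET r = 45): {p=5, q=38, r=45}
  after event 9 (t=50: INC q by 10): {p=5, q=48, r=45}
  after event 10 (t=55: DEC r by 3): {p=5, q=48, r=42}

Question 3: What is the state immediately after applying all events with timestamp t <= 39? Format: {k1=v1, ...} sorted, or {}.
Apply events with t <= 39 (4 events):
  after event 1 (t=7: DEC p by 9): {p=-9}
  after event 2 (t=15: SET q = 48): {p=-9, q=48}
  after event 3 (t=22: INC q by 9): {p=-9, q=57}
  after event 4 (t=31: SET q = 38): {p=-9, q=38}

Answer: {p=-9, q=38}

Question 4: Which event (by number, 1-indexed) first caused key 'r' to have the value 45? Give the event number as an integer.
Looking for first event where r becomes 45:
  event 5: r = -10
  event 6: r = -10
  event 7: r = -11
  event 8: r -11 -> 45  <-- first match

Answer: 8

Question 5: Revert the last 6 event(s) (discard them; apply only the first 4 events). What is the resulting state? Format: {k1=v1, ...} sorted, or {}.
Answer: {p=-9, q=38}

Derivation:
Keep first 4 events (discard last 6):
  after event 1 (t=7: DEC p by 9): {p=-9}
  after event 2 (t=15: SET q = 48): {p=-9, q=48}
  after event 3 (t=22: INC q by 9): {p=-9, q=57}
  after event 4 (t=31: SET q = 38): {p=-9, q=38}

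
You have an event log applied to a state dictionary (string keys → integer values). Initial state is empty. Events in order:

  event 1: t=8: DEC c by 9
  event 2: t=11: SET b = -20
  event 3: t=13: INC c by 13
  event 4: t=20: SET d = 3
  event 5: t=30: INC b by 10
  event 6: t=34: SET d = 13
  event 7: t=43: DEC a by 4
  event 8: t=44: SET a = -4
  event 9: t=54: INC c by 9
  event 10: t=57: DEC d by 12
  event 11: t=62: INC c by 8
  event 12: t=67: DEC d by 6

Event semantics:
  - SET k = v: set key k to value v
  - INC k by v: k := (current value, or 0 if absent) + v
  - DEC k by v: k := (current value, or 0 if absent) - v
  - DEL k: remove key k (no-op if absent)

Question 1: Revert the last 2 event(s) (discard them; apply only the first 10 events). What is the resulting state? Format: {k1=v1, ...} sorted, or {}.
Answer: {a=-4, b=-10, c=13, d=1}

Derivation:
Keep first 10 events (discard last 2):
  after event 1 (t=8: DEC c by 9): {c=-9}
  after event 2 (t=11: SET b = -20): {b=-20, c=-9}
  after event 3 (t=13: INC c by 13): {b=-20, c=4}
  after event 4 (t=20: SET d = 3): {b=-20, c=4, d=3}
  after event 5 (t=30: INC b by 10): {b=-10, c=4, d=3}
  after event 6 (t=34: SET d = 13): {b=-10, c=4, d=13}
  after event 7 (t=43: DEC a by 4): {a=-4, b=-10, c=4, d=13}
  after event 8 (t=44: SET a = -4): {a=-4, b=-10, c=4, d=13}
  after event 9 (t=54: INC c by 9): {a=-4, b=-10, c=13, d=13}
  after event 10 (t=57: DEC d by 12): {a=-4, b=-10, c=13, d=1}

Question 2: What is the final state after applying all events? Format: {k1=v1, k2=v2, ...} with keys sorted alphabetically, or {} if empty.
Answer: {a=-4, b=-10, c=21, d=-5}

Derivation:
  after event 1 (t=8: DEC c by 9): {c=-9}
  after event 2 (t=11: SET b = -20): {b=-20, c=-9}
  after event 3 (t=13: INC c by 13): {b=-20, c=4}
  after event 4 (t=20: SET d = 3): {b=-20, c=4, d=3}
  after event 5 (t=30: INC b by 10): {b=-10, c=4, d=3}
  after event 6 (t=34: SET d = 13): {b=-10, c=4, d=13}
  after event 7 (t=43: DEC a by 4): {a=-4, b=-10, c=4, d=13}
  after event 8 (t=44: SET a = -4): {a=-4, b=-10, c=4, d=13}
  after event 9 (t=54: INC c by 9): {a=-4, b=-10, c=13, d=13}
  after event 10 (t=57: DEC d by 12): {a=-4, b=-10, c=13, d=1}
  after event 11 (t=62: INC c by 8): {a=-4, b=-10, c=21, d=1}
  after event 12 (t=67: DEC d by 6): {a=-4, b=-10, c=21, d=-5}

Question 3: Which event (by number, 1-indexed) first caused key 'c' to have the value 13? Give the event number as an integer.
Answer: 9

Derivation:
Looking for first event where c becomes 13:
  event 1: c = -9
  event 2: c = -9
  event 3: c = 4
  event 4: c = 4
  event 5: c = 4
  event 6: c = 4
  event 7: c = 4
  event 8: c = 4
  event 9: c 4 -> 13  <-- first match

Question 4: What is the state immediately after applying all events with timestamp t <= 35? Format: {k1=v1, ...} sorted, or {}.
Answer: {b=-10, c=4, d=13}

Derivation:
Apply events with t <= 35 (6 events):
  after event 1 (t=8: DEC c by 9): {c=-9}
  after event 2 (t=11: SET b = -20): {b=-20, c=-9}
  after event 3 (t=13: INC c by 13): {b=-20, c=4}
  after event 4 (t=20: SET d = 3): {b=-20, c=4, d=3}
  after event 5 (t=30: INC b by 10): {b=-10, c=4, d=3}
  after event 6 (t=34: SET d = 13): {b=-10, c=4, d=13}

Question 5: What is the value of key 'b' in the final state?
Answer: -10

Derivation:
Track key 'b' through all 12 events:
  event 1 (t=8: DEC c by 9): b unchanged
  event 2 (t=11: SET b = -20): b (absent) -> -20
  event 3 (t=13: INC c by 13): b unchanged
  event 4 (t=20: SET d = 3): b unchanged
  event 5 (t=30: INC b by 10): b -20 -> -10
  event 6 (t=34: SET d = 13): b unchanged
  event 7 (t=43: DEC a by 4): b unchanged
  event 8 (t=44: SET a = -4): b unchanged
  event 9 (t=54: INC c by 9): b unchanged
  event 10 (t=57: DEC d by 12): b unchanged
  event 11 (t=62: INC c by 8): b unchanged
  event 12 (t=67: DEC d by 6): b unchanged
Final: b = -10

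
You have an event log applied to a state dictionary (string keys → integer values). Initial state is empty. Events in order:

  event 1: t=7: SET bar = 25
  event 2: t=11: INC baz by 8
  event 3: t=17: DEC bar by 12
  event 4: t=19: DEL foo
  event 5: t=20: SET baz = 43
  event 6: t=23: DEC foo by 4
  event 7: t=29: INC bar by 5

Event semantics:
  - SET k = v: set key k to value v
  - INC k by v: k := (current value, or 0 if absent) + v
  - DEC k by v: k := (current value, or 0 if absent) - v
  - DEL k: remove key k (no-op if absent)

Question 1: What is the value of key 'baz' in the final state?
Answer: 43

Derivation:
Track key 'baz' through all 7 events:
  event 1 (t=7: SET bar = 25): baz unchanged
  event 2 (t=11: INC baz by 8): baz (absent) -> 8
  event 3 (t=17: DEC bar by 12): baz unchanged
  event 4 (t=19: DEL foo): baz unchanged
  event 5 (t=20: SET baz = 43): baz 8 -> 43
  event 6 (t=23: DEC foo by 4): baz unchanged
  event 7 (t=29: INC bar by 5): baz unchanged
Final: baz = 43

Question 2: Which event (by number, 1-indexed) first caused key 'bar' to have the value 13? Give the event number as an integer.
Looking for first event where bar becomes 13:
  event 1: bar = 25
  event 2: bar = 25
  event 3: bar 25 -> 13  <-- first match

Answer: 3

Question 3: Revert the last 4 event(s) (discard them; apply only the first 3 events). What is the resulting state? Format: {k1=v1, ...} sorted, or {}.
Answer: {bar=13, baz=8}

Derivation:
Keep first 3 events (discard last 4):
  after event 1 (t=7: SET bar = 25): {bar=25}
  after event 2 (t=11: INC baz by 8): {bar=25, baz=8}
  after event 3 (t=17: DEC bar by 12): {bar=13, baz=8}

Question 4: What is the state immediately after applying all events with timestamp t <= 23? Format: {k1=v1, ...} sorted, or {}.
Answer: {bar=13, baz=43, foo=-4}

Derivation:
Apply events with t <= 23 (6 events):
  after event 1 (t=7: SET bar = 25): {bar=25}
  after event 2 (t=11: INC baz by 8): {bar=25, baz=8}
  after event 3 (t=17: DEC bar by 12): {bar=13, baz=8}
  after event 4 (t=19: DEL foo): {bar=13, baz=8}
  after event 5 (t=20: SET baz = 43): {bar=13, baz=43}
  after event 6 (t=23: DEC foo by 4): {bar=13, baz=43, foo=-4}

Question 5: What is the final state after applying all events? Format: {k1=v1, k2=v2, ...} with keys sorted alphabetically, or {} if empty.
  after event 1 (t=7: SET bar = 25): {bar=25}
  after event 2 (t=11: INC baz by 8): {bar=25, baz=8}
  after event 3 (t=17: DEC bar by 12): {bar=13, baz=8}
  after event 4 (t=19: DEL foo): {bar=13, baz=8}
  after event 5 (t=20: SET baz = 43): {bar=13, baz=43}
  after event 6 (t=23: DEC foo by 4): {bar=13, baz=43, foo=-4}
  after event 7 (t=29: INC bar by 5): {bar=18, baz=43, foo=-4}

Answer: {bar=18, baz=43, foo=-4}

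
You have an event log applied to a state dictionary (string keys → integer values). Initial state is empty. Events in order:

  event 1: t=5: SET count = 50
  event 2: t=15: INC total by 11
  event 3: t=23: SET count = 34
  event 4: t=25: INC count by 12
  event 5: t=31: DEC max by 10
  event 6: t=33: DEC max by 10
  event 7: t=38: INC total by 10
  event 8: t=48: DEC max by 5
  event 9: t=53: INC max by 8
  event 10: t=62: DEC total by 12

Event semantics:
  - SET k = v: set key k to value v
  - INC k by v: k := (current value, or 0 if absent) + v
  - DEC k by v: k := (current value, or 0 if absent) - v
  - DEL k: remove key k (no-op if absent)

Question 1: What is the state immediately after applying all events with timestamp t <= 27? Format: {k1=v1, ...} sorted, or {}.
Answer: {count=46, total=11}

Derivation:
Apply events with t <= 27 (4 events):
  after event 1 (t=5: SET count = 50): {count=50}
  after event 2 (t=15: INC total by 11): {count=50, total=11}
  after event 3 (t=23: SET count = 34): {count=34, total=11}
  after event 4 (t=25: INC count by 12): {count=46, total=11}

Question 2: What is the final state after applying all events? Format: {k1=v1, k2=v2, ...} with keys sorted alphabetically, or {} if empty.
  after event 1 (t=5: SET count = 50): {count=50}
  after event 2 (t=15: INC total by 11): {count=50, total=11}
  after event 3 (t=23: SET count = 34): {count=34, total=11}
  after event 4 (t=25: INC count by 12): {count=46, total=11}
  after event 5 (t=31: DEC max by 10): {count=46, max=-10, total=11}
  after event 6 (t=33: DEC max by 10): {count=46, max=-20, total=11}
  after event 7 (t=38: INC total by 10): {count=46, max=-20, total=21}
  after event 8 (t=48: DEC max by 5): {count=46, max=-25, total=21}
  after event 9 (t=53: INC max by 8): {count=46, max=-17, total=21}
  after event 10 (t=62: DEC total by 12): {count=46, max=-17, total=9}

Answer: {count=46, max=-17, total=9}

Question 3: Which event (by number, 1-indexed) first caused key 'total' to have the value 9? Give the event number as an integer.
Answer: 10

Derivation:
Looking for first event where total becomes 9:
  event 2: total = 11
  event 3: total = 11
  event 4: total = 11
  event 5: total = 11
  event 6: total = 11
  event 7: total = 21
  event 8: total = 21
  event 9: total = 21
  event 10: total 21 -> 9  <-- first match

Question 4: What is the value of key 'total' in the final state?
Answer: 9

Derivation:
Track key 'total' through all 10 events:
  event 1 (t=5: SET count = 50): total unchanged
  event 2 (t=15: INC total by 11): total (absent) -> 11
  event 3 (t=23: SET count = 34): total unchanged
  event 4 (t=25: INC count by 12): total unchanged
  event 5 (t=31: DEC max by 10): total unchanged
  event 6 (t=33: DEC max by 10): total unchanged
  event 7 (t=38: INC total by 10): total 11 -> 21
  event 8 (t=48: DEC max by 5): total unchanged
  event 9 (t=53: INC max by 8): total unchanged
  event 10 (t=62: DEC total by 12): total 21 -> 9
Final: total = 9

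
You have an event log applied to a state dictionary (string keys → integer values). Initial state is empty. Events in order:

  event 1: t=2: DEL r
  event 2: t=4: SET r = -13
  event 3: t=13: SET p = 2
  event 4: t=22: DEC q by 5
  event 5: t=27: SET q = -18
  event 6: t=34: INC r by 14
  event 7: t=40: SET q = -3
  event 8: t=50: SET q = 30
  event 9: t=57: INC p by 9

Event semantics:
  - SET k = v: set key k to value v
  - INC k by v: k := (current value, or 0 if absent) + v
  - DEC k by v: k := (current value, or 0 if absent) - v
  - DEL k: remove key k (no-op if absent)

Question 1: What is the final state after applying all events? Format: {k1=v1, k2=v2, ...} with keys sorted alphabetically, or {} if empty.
  after event 1 (t=2: DEL r): {}
  after event 2 (t=4: SET r = -13): {r=-13}
  after event 3 (t=13: SET p = 2): {p=2, r=-13}
  after event 4 (t=22: DEC q by 5): {p=2, q=-5, r=-13}
  after event 5 (t=27: SET q = -18): {p=2, q=-18, r=-13}
  after event 6 (t=34: INC r by 14): {p=2, q=-18, r=1}
  after event 7 (t=40: SET q = -3): {p=2, q=-3, r=1}
  after event 8 (t=50: SET q = 30): {p=2, q=30, r=1}
  after event 9 (t=57: INC p by 9): {p=11, q=30, r=1}

Answer: {p=11, q=30, r=1}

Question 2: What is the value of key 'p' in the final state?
Track key 'p' through all 9 events:
  event 1 (t=2: DEL r): p unchanged
  event 2 (t=4: SET r = -13): p unchanged
  event 3 (t=13: SET p = 2): p (absent) -> 2
  event 4 (t=22: DEC q by 5): p unchanged
  event 5 (t=27: SET q = -18): p unchanged
  event 6 (t=34: INC r by 14): p unchanged
  event 7 (t=40: SET q = -3): p unchanged
  event 8 (t=50: SET q = 30): p unchanged
  event 9 (t=57: INC p by 9): p 2 -> 11
Final: p = 11

Answer: 11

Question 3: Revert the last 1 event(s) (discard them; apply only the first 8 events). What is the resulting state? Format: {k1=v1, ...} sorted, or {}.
Keep first 8 events (discard last 1):
  after event 1 (t=2: DEL r): {}
  after event 2 (t=4: SET r = -13): {r=-13}
  after event 3 (t=13: SET p = 2): {p=2, r=-13}
  after event 4 (t=22: DEC q by 5): {p=2, q=-5, r=-13}
  after event 5 (t=27: SET q = -18): {p=2, q=-18, r=-13}
  after event 6 (t=34: INC r by 14): {p=2, q=-18, r=1}
  after event 7 (t=40: SET q = -3): {p=2, q=-3, r=1}
  after event 8 (t=50: SET q = 30): {p=2, q=30, r=1}

Answer: {p=2, q=30, r=1}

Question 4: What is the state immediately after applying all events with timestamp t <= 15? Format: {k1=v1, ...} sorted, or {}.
Answer: {p=2, r=-13}

Derivation:
Apply events with t <= 15 (3 events):
  after event 1 (t=2: DEL r): {}
  after event 2 (t=4: SET r = -13): {r=-13}
  after event 3 (t=13: SET p = 2): {p=2, r=-13}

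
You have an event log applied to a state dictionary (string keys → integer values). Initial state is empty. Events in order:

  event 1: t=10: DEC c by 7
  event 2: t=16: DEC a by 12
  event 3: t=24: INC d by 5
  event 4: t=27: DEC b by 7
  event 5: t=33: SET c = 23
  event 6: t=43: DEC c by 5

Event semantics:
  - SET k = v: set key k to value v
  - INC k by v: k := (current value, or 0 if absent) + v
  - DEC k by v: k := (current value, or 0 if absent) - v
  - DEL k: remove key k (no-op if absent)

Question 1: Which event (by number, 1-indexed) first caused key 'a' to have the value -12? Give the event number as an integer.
Answer: 2

Derivation:
Looking for first event where a becomes -12:
  event 2: a (absent) -> -12  <-- first match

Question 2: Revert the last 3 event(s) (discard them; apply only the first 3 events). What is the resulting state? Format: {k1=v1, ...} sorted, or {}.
Answer: {a=-12, c=-7, d=5}

Derivation:
Keep first 3 events (discard last 3):
  after event 1 (t=10: DEC c by 7): {c=-7}
  after event 2 (t=16: DEC a by 12): {a=-12, c=-7}
  after event 3 (t=24: INC d by 5): {a=-12, c=-7, d=5}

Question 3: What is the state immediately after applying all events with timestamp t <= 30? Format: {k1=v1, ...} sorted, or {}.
Answer: {a=-12, b=-7, c=-7, d=5}

Derivation:
Apply events with t <= 30 (4 events):
  after event 1 (t=10: DEC c by 7): {c=-7}
  after event 2 (t=16: DEC a by 12): {a=-12, c=-7}
  after event 3 (t=24: INC d by 5): {a=-12, c=-7, d=5}
  after event 4 (t=27: DEC b by 7): {a=-12, b=-7, c=-7, d=5}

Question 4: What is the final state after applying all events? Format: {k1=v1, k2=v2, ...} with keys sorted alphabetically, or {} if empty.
  after event 1 (t=10: DEC c by 7): {c=-7}
  after event 2 (t=16: DEC a by 12): {a=-12, c=-7}
  after event 3 (t=24: INC d by 5): {a=-12, c=-7, d=5}
  after event 4 (t=27: DEC b by 7): {a=-12, b=-7, c=-7, d=5}
  after event 5 (t=33: SET c = 23): {a=-12, b=-7, c=23, d=5}
  after event 6 (t=43: DEC c by 5): {a=-12, b=-7, c=18, d=5}

Answer: {a=-12, b=-7, c=18, d=5}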